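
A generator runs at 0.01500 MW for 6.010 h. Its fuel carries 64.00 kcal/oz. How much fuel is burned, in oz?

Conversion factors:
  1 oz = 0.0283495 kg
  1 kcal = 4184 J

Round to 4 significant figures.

1212 oz

0.01500 MW → 15000 W
6.010 h → 21636 s
E = P × t = 15000 × 21636 = 3.2454×10⁸ J
64.00 kcal/oz → 9.44553×10⁶ J/kg
m = E / e_s = 3.2454×10⁸ / 9.44553×10⁶ = 34.3591 kg
In oz: 34.3591 / 0.0283495 = 1211.98 oz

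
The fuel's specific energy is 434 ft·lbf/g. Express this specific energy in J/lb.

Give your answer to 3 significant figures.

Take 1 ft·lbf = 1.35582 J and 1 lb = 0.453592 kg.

2.67×10⁵ J/lb

434 ft·lbf/g × 1.35582 J/ft·lbf ÷ 0.001 kg/g = 588426 J/kg
588426 J/kg × 0.453592 kg/lb = 266905 J/lb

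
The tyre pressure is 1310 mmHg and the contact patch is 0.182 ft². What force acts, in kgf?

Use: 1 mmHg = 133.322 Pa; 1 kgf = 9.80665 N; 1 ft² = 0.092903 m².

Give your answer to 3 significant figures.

301 kgf

1310 mmHg × 133.322 = 174652 Pa
0.182 ft² × 0.092903 = 0.0169083 m²
F = P × A = 174652 Pa × 0.0169083 m² = 2953.07 N
2953.07 N ÷ (9.80665 N/kgf) = 301.129 kgf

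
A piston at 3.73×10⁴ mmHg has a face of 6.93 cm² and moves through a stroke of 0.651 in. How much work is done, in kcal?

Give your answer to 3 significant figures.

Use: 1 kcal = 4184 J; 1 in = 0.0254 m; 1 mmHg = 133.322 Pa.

0.0136 kcal

3.73×10⁴ mmHg → 4.97291×10⁶ Pa
6.93 cm² → 6.93×10⁻⁴ m²
F = P × A = 4.97291×10⁶ × 6.93×10⁻⁴ = 3446.23 N
0.651 in → 0.0165354 m
W = F × d = 3446.23 × 0.0165354 = 56.9848 J
In kcal: 56.9848 / 4184 = 0.0136197 kcal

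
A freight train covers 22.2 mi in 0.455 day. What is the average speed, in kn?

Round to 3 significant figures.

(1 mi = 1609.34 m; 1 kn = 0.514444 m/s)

1.77 kn

22.2 mi × 1609.34 → 35727.3 m
0.455 day × 86400 → 39312 s
v = d / t = 35727.3 m / 39312 s = 0.908814 m/s
0.908814 m/s ÷ (0.514444 m/s/kn) = 1.76659 kn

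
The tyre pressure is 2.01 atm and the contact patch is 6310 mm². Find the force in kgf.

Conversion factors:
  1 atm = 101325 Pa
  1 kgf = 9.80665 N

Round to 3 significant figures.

131 kgf

2.01 atm × 101325 = 203663 Pa
6310 mm² × 10⁻⁶ = 0.00631 m²
F = P × A = 203663 Pa × 0.00631 m² = 1285.11 N
1285.11 N ÷ (9.80665 N/kgf) = 131.045 kgf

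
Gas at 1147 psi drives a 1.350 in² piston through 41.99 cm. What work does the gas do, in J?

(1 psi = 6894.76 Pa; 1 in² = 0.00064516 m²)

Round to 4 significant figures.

2892 J

1147 psi → 7.90829×10⁶ Pa
1.350 in² → 8.70966×10⁻⁴ m²
F = P × A = 7.90829×10⁶ × 8.70966×10⁻⁴ = 6887.85 N
41.99 cm → 0.4199 m
W = F × d = 6887.85 × 0.4199 = 2892.21 J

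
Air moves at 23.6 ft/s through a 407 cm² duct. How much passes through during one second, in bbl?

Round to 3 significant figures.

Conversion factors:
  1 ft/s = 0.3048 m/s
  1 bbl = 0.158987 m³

23.6 ft/s × 0.3048 → 7.19328 m/s
407 cm² × 0.0001 → 0.0407 m²
V = v × A × t = 7.19328 m/s × 0.0407 m² × 1 s = 0.292766 m³
0.292766 m³ ÷ (0.158987 m³/bbl) = 1.84145 bbl

1.84 bbl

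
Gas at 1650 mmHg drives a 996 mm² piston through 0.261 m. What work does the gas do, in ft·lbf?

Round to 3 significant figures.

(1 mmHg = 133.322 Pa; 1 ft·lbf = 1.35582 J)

1650 mmHg → 219981 Pa
996 mm² → 9.96×10⁻⁴ m²
F = P × A = 219981 × 9.96×10⁻⁴ = 219.101 N
W = F × d = 219.101 × 0.261 = 57.1854 J
In ft·lbf: 57.1854 / 1.35582 = 42.1777 ft·lbf

42.2 ft·lbf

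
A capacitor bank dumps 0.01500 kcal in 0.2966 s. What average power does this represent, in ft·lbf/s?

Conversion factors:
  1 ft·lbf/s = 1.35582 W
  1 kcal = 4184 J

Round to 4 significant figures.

156.1 ft·lbf/s

0.01500 kcal × 4184 = 62.76 J
P = E / t = 62.76 J / 0.2966 s = 211.598 W
211.598 W ÷ (1.35582 W/ft·lbf/s) = 156.066 ft·lbf/s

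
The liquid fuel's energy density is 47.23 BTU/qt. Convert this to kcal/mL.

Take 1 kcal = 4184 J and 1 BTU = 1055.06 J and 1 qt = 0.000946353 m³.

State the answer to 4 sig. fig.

47.23 BTU/qt × 1055.06 J/BTU ÷ 0.000946353 m³/qt = 5.26553×10⁷ J/m³
5.26553×10⁷ J/m³ ÷ 4184 J/kcal × 10⁻⁶ m³/mL = 0.0125849 kcal/mL

0.01258 kcal/mL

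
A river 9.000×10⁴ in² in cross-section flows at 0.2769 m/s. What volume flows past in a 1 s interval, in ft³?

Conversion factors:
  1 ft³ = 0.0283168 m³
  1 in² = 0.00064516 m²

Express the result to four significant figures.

9.000×10⁴ in² × 0.00064516 → 58.0644 m²
V = v × A × t = 0.2769 m/s × 58.0644 m² × 1 s = 16.078 m³
16.078 m³ ÷ (0.0283168 m³/ft³) = 567.79 ft³

567.8 ft³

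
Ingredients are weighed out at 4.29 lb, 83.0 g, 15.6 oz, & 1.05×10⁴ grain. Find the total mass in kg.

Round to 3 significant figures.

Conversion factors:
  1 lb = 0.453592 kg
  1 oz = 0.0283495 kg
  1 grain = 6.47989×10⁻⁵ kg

3.15 kg

4.29 lb × 0.453592 = 1.94591 kg
83.0 g × 0.001 = 0.083 kg
15.6 oz × 0.0283495 = 0.442252 kg
1.05×10⁴ grain × 6.47989×10⁻⁵ = 0.680388 kg
Total: 1.94591 + 0.083 + 0.442252 + 0.680388 = 3.15155 kg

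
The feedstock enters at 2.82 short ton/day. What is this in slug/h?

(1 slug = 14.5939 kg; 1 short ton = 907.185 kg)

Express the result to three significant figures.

2.82 short ton/day × 907.185 kg/short ton ÷ 86400 s/day = 0.0296095 kg/s
0.0296095 kg/s ÷ 14.5939 kg/slug × 3600 s/h = 7.30402 slug/h

7.30 slug/h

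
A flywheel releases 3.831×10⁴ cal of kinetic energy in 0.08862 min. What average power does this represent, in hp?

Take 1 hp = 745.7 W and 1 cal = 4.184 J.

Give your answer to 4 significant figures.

3.831×10⁴ cal × 4.184 → 160289 J
0.08862 min × 60 → 5.3172 s
P = E / t = 160289 J / 5.3172 s = 30145.4 W
30145.4 W ÷ (745.7 W/hp) = 40.4256 hp

40.43 hp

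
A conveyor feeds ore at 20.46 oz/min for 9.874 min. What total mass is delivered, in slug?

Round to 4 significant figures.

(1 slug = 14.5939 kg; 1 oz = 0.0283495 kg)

0.3924 slug

20.46 oz/min → 0.00966718 kg/s
9.874 min → 592.44 s
m = ṁ × t = 0.00966718 × 592.44 = 5.72722 kg
In slug: 5.72722 / 14.5939 = 0.392439 slug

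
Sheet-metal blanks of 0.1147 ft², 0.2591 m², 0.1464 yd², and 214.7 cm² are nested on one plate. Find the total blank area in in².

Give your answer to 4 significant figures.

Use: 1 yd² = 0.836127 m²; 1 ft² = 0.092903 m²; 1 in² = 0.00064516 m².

0.1147 ft² × 0.092903 = 0.010656 m²
0.2591 m² (already m²)
0.1464 yd² × 0.836127 = 0.122409 m²
214.7 cm² × 0.0001 = 0.02147 m²
Total: 0.010656 + 0.2591 + 0.122409 + 0.02147 = 0.413635 m²
In in²: 0.413635 / 0.00064516 = 641.136 in²

641.1 in²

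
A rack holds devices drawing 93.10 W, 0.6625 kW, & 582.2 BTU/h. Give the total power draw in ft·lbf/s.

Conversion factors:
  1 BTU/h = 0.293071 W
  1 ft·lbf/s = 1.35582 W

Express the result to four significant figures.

683.1 ft·lbf/s

93.10 W (already W)
0.6625 kW × 1000 → 662.5 W
582.2 BTU/h × 0.293071 → 170.626 W
Combined: 93.1 + 662.5 + 170.626 = 926.226 W
In ft·lbf/s: 926.226 / 1.35582 = 683.148 ft·lbf/s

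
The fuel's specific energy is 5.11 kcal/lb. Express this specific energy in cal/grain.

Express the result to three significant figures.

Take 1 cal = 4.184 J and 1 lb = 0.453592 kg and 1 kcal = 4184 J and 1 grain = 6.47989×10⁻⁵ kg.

0.730 cal/grain

5.11 kcal/lb × 4184 J/kcal ÷ 0.453592 kg/lb = 47135.4 J/kg
47135.4 J/kg ÷ 4.184 J/cal × 6.47989×10⁻⁵ kg/grain = 0.73 cal/grain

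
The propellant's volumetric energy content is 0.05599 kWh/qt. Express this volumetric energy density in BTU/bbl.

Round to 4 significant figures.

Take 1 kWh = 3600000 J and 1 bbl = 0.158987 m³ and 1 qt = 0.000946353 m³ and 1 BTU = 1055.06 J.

0.05599 kWh/qt × 3600000 J/kWh ÷ 0.000946353 m³/qt = 2.1299×10⁸ J/m³
2.1299×10⁸ J/m³ ÷ 1055.06 J/BTU × 0.158987 m³/bbl = 32095.5 BTU/bbl

3.210×10⁴ BTU/bbl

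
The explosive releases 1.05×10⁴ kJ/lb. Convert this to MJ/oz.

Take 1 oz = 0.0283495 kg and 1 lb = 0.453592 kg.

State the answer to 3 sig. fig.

1.05×10⁴ kJ/lb × 1000 J/kJ ÷ 0.453592 kg/lb = 2.31486×10⁷ J/kg
2.31486×10⁷ J/kg ÷ 1000000 J/MJ × 0.0283495 kg/oz = 0.656251 MJ/oz

0.656 MJ/oz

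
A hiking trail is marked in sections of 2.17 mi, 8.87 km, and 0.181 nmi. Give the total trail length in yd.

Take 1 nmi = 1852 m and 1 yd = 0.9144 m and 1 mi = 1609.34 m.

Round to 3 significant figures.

1.39×10⁴ yd

2.17 mi × 1609.34 → 3492.27 m
8.87 km × 1000 → 8870 m
0.181 nmi × 1852 → 335.212 m
Sum: 3492.27 + 8870 + 335.212 = 12697.5 m
In yd: 12697.5 / 0.9144 = 13886.2 yd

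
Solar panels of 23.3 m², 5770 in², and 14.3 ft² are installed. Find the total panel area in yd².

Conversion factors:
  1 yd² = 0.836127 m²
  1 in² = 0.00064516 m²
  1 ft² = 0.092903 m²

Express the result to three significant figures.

23.3 m² (already m²)
5770 in² × 0.00064516 → 3.72257 m²
14.3 ft² × 0.092903 → 1.32851 m²
Sum: 23.3 + 3.72257 + 1.32851 = 28.3511 m²
In yd²: 28.3511 / 0.836127 = 33.9076 yd²

33.9 yd²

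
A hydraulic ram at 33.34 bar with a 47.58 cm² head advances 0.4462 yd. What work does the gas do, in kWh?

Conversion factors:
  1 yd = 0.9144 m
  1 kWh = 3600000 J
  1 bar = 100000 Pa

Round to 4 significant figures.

33.34 bar → 3.334×10⁶ Pa
47.58 cm² → 0.004758 m²
F = P × A = 3.334×10⁶ × 0.004758 = 15863.2 N
0.4462 yd → 0.408005 m
W = F × d = 15863.2 × 0.408005 = 6472.26 J
In kWh: 6472.26 / 3600000 = 0.00179785 kWh

0.001798 kWh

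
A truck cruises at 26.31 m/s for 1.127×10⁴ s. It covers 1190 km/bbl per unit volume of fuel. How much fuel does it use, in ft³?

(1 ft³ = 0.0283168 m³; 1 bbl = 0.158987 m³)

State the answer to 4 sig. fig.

d = v × t = 26.31 × 11270 = 296514 m
1190 km/bbl → 7.48489×10⁶ m/m³
V = d / (distance per unit fuel) = 296514 / 7.48489×10⁶ = 0.039615 m³
In ft³: 0.039615 / 0.0283168 = 1.39899 ft³

1.399 ft³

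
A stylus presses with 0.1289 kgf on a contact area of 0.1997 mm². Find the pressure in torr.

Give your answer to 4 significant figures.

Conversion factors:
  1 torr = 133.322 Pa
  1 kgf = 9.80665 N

0.1289 kgf × 9.80665 → 1.26408 N
0.1997 mm² × 10⁻⁶ → 1.997×10⁻⁷ m²
P = F / A = 1.26408 N / 1.997×10⁻⁷ m² = 6.32989×10⁶ Pa
6.32989×10⁶ Pa ÷ (133.322 Pa/torr) = 47478.2 torr

4.748×10⁴ torr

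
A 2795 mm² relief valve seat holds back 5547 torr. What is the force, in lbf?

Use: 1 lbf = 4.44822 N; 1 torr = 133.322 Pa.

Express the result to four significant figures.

464.7 lbf

5547 torr × 133.322 = 739537 Pa
2795 mm² × 10⁻⁶ = 0.002795 m²
F = P × A = 739537 Pa × 0.002795 m² = 2067.01 N
2067.01 N ÷ (4.44822 N/lbf) = 464.683 lbf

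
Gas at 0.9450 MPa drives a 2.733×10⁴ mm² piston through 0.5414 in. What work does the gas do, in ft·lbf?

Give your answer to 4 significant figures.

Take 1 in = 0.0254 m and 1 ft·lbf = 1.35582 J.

0.9450 MPa → 945000 Pa
2.733×10⁴ mm² → 0.02733 m²
F = P × A = 945000 × 0.02733 = 25826.8 N
0.5414 in → 0.0137516 m
W = F × d = 25826.8 × 0.0137516 = 355.16 J
In ft·lbf: 355.16 / 1.35582 = 261.952 ft·lbf

262.0 ft·lbf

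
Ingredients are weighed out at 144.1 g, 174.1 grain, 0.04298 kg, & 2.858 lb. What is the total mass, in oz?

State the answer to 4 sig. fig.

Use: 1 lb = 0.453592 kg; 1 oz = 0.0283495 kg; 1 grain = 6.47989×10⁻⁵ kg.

144.1 g × 0.001 = 0.1441 kg
174.1 grain × 6.47989×10⁻⁵ = 0.0112815 kg
0.04298 kg (already kg)
2.858 lb × 0.453592 = 1.29637 kg
Total: 0.1441 + 0.0112815 + 0.04298 + 1.29637 = 1.49473 kg
In oz: 1.49473 / 0.0283495 = 52.7251 oz

52.73 oz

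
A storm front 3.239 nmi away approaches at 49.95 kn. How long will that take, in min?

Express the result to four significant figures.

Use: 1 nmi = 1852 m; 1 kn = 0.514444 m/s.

3.891 min

3.239 nmi × 1852 = 5998.63 m
49.95 kn × 0.514444 = 25.6965 m/s
t = d / v = 5998.63 m / 25.6965 m/s = 233.442 s
233.442 s ÷ (60 s/min) = 3.8907 min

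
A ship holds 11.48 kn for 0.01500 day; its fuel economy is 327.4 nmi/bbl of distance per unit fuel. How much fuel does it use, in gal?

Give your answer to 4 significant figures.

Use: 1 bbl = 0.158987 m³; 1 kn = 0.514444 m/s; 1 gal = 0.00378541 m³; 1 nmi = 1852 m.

11.48 kn → 5.90582 m/s
0.01500 day → 1296 s
d = v × t = 5.90582 × 1296 = 7653.94 m
327.4 nmi/bbl → 3.8138×10⁶ m/m³
V = d / (distance per unit fuel) = 7653.94 / 3.8138×10⁶ = 0.00200691 m³
In gal: 0.00200691 / 0.00378541 = 0.53017 gal

0.5302 gal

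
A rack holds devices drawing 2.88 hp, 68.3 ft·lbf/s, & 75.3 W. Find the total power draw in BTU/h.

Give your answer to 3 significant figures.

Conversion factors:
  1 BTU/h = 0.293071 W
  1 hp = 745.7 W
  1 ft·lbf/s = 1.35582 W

7900 BTU/h

2.88 hp × 745.7 → 2147.62 W
68.3 ft·lbf/s × 1.35582 → 92.6025 W
75.3 W (already W)
Combined: 2147.62 + 92.6025 + 75.3 = 2315.52 W
In BTU/h: 2315.52 / 0.293071 = 7900.88 BTU/h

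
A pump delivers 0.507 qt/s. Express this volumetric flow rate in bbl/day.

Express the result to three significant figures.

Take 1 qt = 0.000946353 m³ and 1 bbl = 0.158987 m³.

0.507 qt/s × 0.000946353 m³/qt = 4.79801×10⁻⁴ m³/s
4.79801×10⁻⁴ m³/s ÷ 0.158987 m³/bbl × 86400 s/day = 260.743 bbl/day

261 bbl/day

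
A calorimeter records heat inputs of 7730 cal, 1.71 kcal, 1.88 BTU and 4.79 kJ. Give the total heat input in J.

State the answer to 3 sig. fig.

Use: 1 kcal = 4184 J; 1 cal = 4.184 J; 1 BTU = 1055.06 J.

4.63×10⁴ J

7730 cal × 4.184 → 32342.3 J
1.71 kcal × 4184 → 7154.64 J
1.88 BTU × 1055.06 → 1983.51 J
4.79 kJ × 1000 → 4790 J
Sum: 32342.3 + 7154.64 + 1983.51 + 4790 = 46270.4 J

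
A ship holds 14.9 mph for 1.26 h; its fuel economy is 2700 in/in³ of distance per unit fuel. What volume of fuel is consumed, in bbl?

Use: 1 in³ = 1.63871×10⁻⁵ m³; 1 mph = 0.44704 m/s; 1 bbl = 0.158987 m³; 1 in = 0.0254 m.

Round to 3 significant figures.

0.0454 bbl

14.9 mph → 6.6609 m/s
1.26 h → 4536 s
d = v × t = 6.6609 × 4536 = 30213.8 m
2700 in/in³ → 4.185×10⁶ m/m³
V = d / (distance per unit fuel) = 30213.8 / 4.185×10⁶ = 0.00721955 m³
In bbl: 0.00721955 / 0.158987 = 0.0454097 bbl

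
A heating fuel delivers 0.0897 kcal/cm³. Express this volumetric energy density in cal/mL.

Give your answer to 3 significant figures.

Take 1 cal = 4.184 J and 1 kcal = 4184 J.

89.7 cal/mL

0.0897 kcal/cm³ × 4184 J/kcal ÷ 10⁻⁶ m³/cm³ = 3.75305×10⁸ J/m³
3.75305×10⁸ J/m³ ÷ 4.184 J/cal × 10⁻⁶ m³/mL = 89.7 cal/mL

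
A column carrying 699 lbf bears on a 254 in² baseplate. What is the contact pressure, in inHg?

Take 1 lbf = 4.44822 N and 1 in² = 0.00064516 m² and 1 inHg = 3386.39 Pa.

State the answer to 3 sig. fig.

5.60 inHg

699 lbf × 4.44822 = 3109.31 N
254 in² × 0.00064516 = 0.163871 m²
P = F / A = 3109.31 N / 0.163871 m² = 18974.1 Pa
18974.1 Pa ÷ (3386.39 Pa/inHg) = 5.60305 inHg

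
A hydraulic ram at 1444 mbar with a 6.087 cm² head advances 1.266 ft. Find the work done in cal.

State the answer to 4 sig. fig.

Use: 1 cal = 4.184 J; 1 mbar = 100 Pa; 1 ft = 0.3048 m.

8.106 cal

1444 mbar → 144400 Pa
6.087 cm² → 6.087×10⁻⁴ m²
F = P × A = 144400 × 6.087×10⁻⁴ = 87.8963 N
1.266 ft → 0.385877 m
W = F × d = 87.8963 × 0.385877 = 33.9172 J
In cal: 33.9172 / 4.184 = 8.10641 cal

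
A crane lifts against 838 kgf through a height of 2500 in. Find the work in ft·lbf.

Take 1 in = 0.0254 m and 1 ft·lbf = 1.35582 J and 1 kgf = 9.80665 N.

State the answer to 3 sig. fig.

838 kgf × 9.80665 → 8217.97 N
2500 in × 0.0254 → 63.5 m
W = F × d = 8217.97 N × 63.5 m = 521841 J
521841 J ÷ (1.35582 J/ft·lbf) = 384890 ft·lbf

3.85×10⁵ ft·lbf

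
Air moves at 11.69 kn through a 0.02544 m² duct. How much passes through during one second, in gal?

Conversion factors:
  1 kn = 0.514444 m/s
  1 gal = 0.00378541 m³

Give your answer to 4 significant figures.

40.42 gal

11.69 kn × 0.514444 = 6.01385 m/s
V = v × A × t = 6.01385 m/s × 0.02544 m² × 1 s = 0.152992 m³
0.152992 m³ ÷ (0.00378541 m³/gal) = 40.4162 gal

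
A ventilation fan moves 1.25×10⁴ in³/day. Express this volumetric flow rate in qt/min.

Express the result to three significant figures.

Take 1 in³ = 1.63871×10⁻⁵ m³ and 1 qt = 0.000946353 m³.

0.150 qt/min

1.25×10⁴ in³/day × 1.63871×10⁻⁵ m³/in³ ÷ 86400 s/day = 2.37082×10⁻⁶ m³/s
2.37082×10⁻⁶ m³/s ÷ 0.000946353 m³/qt × 60 s/min = 0.150313 qt/min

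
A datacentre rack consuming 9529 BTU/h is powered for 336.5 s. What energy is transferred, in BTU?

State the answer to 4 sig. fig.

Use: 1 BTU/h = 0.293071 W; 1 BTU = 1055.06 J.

890.7 BTU

9529 BTU/h × 0.293071 → 2792.67 W
E = P × t = 2792.67 W × 336.5 s = 939733 J
939733 J ÷ (1055.06 J/BTU) = 890.692 BTU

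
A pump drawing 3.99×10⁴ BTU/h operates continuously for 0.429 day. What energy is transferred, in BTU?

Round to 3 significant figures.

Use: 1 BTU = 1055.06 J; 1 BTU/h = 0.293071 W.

4.11×10⁵ BTU

3.99×10⁴ BTU/h × 0.293071 = 11693.5 W
0.429 day × 86400 = 37065.6 s
E = P × t = 11693.5 W × 37065.6 s = 4.33427×10⁸ J
4.33427×10⁸ J ÷ (1055.06 J/BTU) = 410808 BTU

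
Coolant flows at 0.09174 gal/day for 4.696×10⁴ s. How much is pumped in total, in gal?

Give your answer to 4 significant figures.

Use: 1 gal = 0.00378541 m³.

0.09174 gal/day → 4.01937×10⁻⁹ m³/s
V = Q × t = 4.01937×10⁻⁹ × 46960 = 1.8875×10⁻⁴ m³
In gal: 1.8875×10⁻⁴ / 0.00378541 = 0.0498625 gal

0.04986 gal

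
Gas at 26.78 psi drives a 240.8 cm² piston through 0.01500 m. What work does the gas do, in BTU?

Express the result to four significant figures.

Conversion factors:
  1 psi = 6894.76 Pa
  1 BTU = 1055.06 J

0.06321 BTU

26.78 psi → 184642 Pa
240.8 cm² → 0.02408 m²
F = P × A = 184642 × 0.02408 = 4446.18 N
W = F × d = 4446.18 × 0.015 = 66.6927 J
In BTU: 66.6927 / 1055.06 = 0.0632122 BTU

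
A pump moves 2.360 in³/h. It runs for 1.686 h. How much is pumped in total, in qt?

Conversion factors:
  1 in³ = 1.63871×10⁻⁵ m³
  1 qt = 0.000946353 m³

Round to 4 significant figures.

0.06890 qt

2.360 in³/h → 1.07427×10⁻⁸ m³/s
1.686 h → 6069.6 s
V = Q × t = 1.07427×10⁻⁸ × 6069.6 = 6.52039×10⁻⁵ m³
In qt: 6.52039×10⁻⁵ / 0.000946353 = 0.0689002 qt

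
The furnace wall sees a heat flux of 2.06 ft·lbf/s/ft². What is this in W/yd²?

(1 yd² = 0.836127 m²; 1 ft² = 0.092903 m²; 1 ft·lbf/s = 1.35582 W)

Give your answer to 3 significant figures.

25.1 W/yd²

2.06 ft·lbf/s/ft² × 1.35582 W/ft·lbf/s ÷ 0.092903 m²/ft² = 30.0635 W/m²
30.0635 W/m² × 0.836127 m²/yd² = 25.1369 W/yd²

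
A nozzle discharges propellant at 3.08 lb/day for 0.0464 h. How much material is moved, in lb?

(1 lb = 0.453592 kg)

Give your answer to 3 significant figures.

0.00595 lb

3.08 lb/day → 1.61697×10⁻⁵ kg/s
0.0464 h → 167.04 s
m = ṁ × t = 1.61697×10⁻⁵ × 167.04 = 0.00270099 kg
In lb: 0.00270099 / 0.453592 = 0.00595467 lb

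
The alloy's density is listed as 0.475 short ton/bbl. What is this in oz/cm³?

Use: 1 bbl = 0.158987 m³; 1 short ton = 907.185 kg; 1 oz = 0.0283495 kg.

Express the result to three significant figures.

0.475 short ton/bbl × 907.185 kg/short ton ÷ 0.158987 m³/bbl = 2710.37 kg/m³
2710.37 kg/m³ ÷ 0.0283495 kg/oz × 10⁻⁶ m³/cm³ = 0.0956056 oz/cm³

0.0956 oz/cm³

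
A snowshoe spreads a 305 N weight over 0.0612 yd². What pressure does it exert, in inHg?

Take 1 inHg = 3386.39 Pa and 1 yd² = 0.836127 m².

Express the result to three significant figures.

0.0612 yd² × 0.836127 = 0.051171 m²
P = F / A = 305 N / 0.051171 m² = 5960.41 Pa
5960.41 Pa ÷ (3386.39 Pa/inHg) = 1.76011 inHg

1.76 inHg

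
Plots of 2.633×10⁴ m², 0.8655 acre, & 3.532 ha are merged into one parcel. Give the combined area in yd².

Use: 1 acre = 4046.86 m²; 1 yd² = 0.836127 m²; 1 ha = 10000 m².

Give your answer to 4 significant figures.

7.792×10⁴ yd²

2.633×10⁴ m² (already m²)
0.8655 acre × 4046.86 → 3502.56 m²
3.532 ha × 10000 → 35320 m²
Combined: 26330 + 3502.56 + 35320 = 65152.6 m²
In yd²: 65152.6 / 0.836127 = 77921.9 yd²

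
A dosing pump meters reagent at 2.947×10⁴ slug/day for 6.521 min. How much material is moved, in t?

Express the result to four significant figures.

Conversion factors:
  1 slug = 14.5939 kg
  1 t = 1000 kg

2.947×10⁴ slug/day → 4.9778 kg/s
6.521 min → 391.26 s
m = ṁ × t = 4.9778 × 391.26 = 1947.61 kg
In t: 1947.61 / 1000 = 1.94761 t

1.948 t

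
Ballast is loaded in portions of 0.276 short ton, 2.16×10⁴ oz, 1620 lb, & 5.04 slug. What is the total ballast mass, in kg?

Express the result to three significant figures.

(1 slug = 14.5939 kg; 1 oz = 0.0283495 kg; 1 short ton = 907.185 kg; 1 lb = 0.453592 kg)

1670 kg

0.276 short ton × 907.185 = 250.383 kg
2.16×10⁴ oz × 0.0283495 = 612.349 kg
1620 lb × 0.453592 = 734.819 kg
5.04 slug × 14.5939 = 73.5533 kg
Sum: 250.383 + 612.349 + 734.819 + 73.5533 = 1671.1 kg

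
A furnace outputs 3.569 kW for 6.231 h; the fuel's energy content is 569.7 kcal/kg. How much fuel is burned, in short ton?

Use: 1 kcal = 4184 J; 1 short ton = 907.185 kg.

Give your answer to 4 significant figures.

0.03702 short ton

3.569 kW → 3569 W
6.231 h → 22431.6 s
E = P × t = 3569 × 22431.6 = 8.00584×10⁷ J
569.7 kcal/kg → 2.38362×10⁶ J/kg
m = E / e_s = 8.00584×10⁷ / 2.38362×10⁶ = 33.5869 kg
In short ton: 33.5869 / 907.185 = 0.0370232 short ton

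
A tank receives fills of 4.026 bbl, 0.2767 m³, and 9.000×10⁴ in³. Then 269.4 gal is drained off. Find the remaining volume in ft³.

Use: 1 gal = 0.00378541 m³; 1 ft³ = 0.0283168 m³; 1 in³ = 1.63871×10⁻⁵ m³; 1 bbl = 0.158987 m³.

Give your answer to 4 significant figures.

48.45 ft³

4.026 bbl × 0.158987 → 0.640082 m³
0.2767 m³ (already m³)
9.000×10⁴ in³ × 1.63871×10⁻⁵ → 1.47484 m³
269.4 gal × 0.00378541 → 1.01979 m³
Sum: 0.640082 + 0.2767 + 1.47484 − 1.01979 = 1.37183 m³
In ft³: 1.37183 / 0.0283168 = 48.4458 ft³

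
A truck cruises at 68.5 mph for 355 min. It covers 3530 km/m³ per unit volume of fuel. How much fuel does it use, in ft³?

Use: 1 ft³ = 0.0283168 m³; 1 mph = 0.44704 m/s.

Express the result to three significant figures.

68.5 mph → 30.6222 m/s
355 min → 21300 s
d = v × t = 30.6222 × 21300 = 652253 m
3530 km/m³ → 3.53×10⁶ m/m³
V = d / (distance per unit fuel) = 652253 / 3.53×10⁶ = 0.184774 m³
In ft³: 0.184774 / 0.0283168 = 6.52524 ft³

6.53 ft³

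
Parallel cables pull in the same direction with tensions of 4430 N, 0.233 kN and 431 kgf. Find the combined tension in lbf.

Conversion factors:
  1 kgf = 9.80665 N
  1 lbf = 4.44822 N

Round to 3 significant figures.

4430 N (already N)
0.233 kN × 1000 = 233 N
431 kgf × 9.80665 = 4226.67 N
Sum: 4430 + 233 + 4226.67 = 8889.67 N
In lbf: 8889.67 / 4.44822 = 1998.48 lbf

2000 lbf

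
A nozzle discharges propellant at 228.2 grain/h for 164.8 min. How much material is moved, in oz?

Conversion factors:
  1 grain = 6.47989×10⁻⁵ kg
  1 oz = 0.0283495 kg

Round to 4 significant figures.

228.2 grain/h → 4.10753×10⁻⁶ kg/s
164.8 min → 9888 s
m = ṁ × t = 4.10753×10⁻⁶ × 9888 = 0.0406153 kg
In oz: 0.0406153 / 0.0283495 = 1.43266 oz

1.433 oz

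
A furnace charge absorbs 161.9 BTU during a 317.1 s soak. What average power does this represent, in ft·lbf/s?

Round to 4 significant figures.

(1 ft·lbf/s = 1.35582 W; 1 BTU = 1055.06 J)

161.9 BTU × 1055.06 → 170814 J
P = E / t = 170814 J / 317.1 s = 538.675 W
538.675 W ÷ (1.35582 W/ft·lbf/s) = 397.306 ft·lbf/s

397.3 ft·lbf/s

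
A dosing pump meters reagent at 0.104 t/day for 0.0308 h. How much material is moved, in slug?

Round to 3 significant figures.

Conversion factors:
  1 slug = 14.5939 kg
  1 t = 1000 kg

0.104 t/day → 0.0012037 kg/s
0.0308 h → 110.88 s
m = ṁ × t = 0.0012037 × 110.88 = 0.133466 kg
In slug: 0.133466 / 14.5939 = 0.00914533 slug

0.00915 slug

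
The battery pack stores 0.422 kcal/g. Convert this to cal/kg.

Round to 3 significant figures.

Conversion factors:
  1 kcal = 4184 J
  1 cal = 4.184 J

4.22×10⁵ cal/kg

0.422 kcal/g × 4184 J/kcal ÷ 0.001 kg/g = 1.76565×10⁶ J/kg
1.76565×10⁶ J/kg ÷ 4.184 J/cal = 422000 cal/kg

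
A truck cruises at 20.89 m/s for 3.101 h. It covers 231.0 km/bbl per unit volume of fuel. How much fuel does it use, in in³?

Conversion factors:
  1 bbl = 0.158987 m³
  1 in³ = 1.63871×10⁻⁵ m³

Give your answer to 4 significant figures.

3.101 h → 11163.6 s
d = v × t = 20.89 × 11163.6 = 233208 m
231.0 km/bbl → 1.45295×10⁶ m/m³
V = d / (distance per unit fuel) = 233208 / 1.45295×10⁶ = 0.160507 m³
In in³: 0.160507 / 1.63871×10⁻⁵ = 9794.72 in³

9795 in³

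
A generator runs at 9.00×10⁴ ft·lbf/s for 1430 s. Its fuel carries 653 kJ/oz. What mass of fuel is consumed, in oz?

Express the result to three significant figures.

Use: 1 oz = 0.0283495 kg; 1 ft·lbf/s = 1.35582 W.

267 oz

9.00×10⁴ ft·lbf/s → 122024 W
E = P × t = 122024 × 1430 = 1.74494×10⁸ J
653 kJ/oz → 2.30339×10⁷ J/kg
m = E / e_s = 1.74494×10⁸ / 2.30339×10⁷ = 7.57553 kg
In oz: 7.57553 / 0.0283495 = 267.219 oz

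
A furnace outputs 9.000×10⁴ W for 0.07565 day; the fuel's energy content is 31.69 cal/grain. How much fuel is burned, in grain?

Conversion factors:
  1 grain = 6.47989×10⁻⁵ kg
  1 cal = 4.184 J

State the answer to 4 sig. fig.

0.07565 day → 6536.16 s
E = P × t = 90000 × 6536.16 = 5.88254×10⁸ J
31.69 cal/grain → 2.04619×10⁶ J/kg
m = E / e_s = 5.88254×10⁸ / 2.04619×10⁶ = 287.487 kg
In grain: 287.487 / 6.47989×10⁻⁵ = 4.4366×10⁶ grain

4.437×10⁶ grain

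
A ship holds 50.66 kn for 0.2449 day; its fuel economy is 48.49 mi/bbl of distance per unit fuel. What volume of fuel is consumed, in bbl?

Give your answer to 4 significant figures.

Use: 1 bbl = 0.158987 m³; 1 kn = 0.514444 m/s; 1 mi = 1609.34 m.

50.66 kn → 26.0617 m/s
0.2449 day → 21159.4 s
d = v × t = 26.0617 × 21159.4 = 551450 m
48.49 mi/bbl → 490838 m/m³
V = d / (distance per unit fuel) = 551450 / 490838 = 1.12349 m³
In bbl: 1.12349 / 0.158987 = 7.06655 bbl

7.067 bbl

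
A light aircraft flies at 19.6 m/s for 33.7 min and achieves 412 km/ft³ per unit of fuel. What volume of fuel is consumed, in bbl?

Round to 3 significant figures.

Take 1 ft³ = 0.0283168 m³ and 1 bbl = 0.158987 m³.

0.0171 bbl

33.7 min → 2022 s
d = v × t = 19.6 × 2022 = 39631.2 m
412 km/ft³ → 1.45497×10⁷ m/m³
V = d / (distance per unit fuel) = 39631.2 / 1.45497×10⁷ = 0.00272385 m³
In bbl: 0.00272385 / 0.158987 = 0.0171325 bbl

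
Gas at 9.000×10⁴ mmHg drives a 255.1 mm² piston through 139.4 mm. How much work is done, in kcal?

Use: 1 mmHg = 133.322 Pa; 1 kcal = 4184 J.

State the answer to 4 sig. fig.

0.1020 kcal

9.000×10⁴ mmHg → 1.1999×10⁷ Pa
255.1 mm² → 2.551×10⁻⁴ m²
F = P × A = 1.1999×10⁷ × 2.551×10⁻⁴ = 3060.94 N
139.4 mm → 0.1394 m
W = F × d = 3060.94 × 0.1394 = 426.695 J
In kcal: 426.695 / 4184 = 0.101983 kcal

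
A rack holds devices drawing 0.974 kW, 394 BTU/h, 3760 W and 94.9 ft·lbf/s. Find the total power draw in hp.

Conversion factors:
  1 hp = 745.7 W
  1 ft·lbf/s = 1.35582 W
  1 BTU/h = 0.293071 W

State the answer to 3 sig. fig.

6.68 hp

0.974 kW × 1000 → 974 W
394 BTU/h × 0.293071 → 115.47 W
3760 W (already W)
94.9 ft·lbf/s × 1.35582 → 128.667 W
Combined: 974 + 115.47 + 3760 + 128.667 = 4978.14 W
In hp: 4978.14 / 745.7 = 6.67579 hp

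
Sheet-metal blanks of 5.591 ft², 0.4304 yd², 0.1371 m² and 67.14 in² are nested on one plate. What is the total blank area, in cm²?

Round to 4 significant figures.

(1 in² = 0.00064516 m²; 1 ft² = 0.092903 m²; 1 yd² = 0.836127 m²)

1.060×10⁴ cm²

5.591 ft² × 0.092903 = 0.519421 m²
0.4304 yd² × 0.836127 = 0.359869 m²
0.1371 m² (already m²)
67.14 in² × 0.00064516 = 0.043316 m²
Combined: 0.519421 + 0.359869 + 0.1371 + 0.043316 = 1.05971 m²
In cm²: 1.05971 / 0.0001 = 10597.1 cm²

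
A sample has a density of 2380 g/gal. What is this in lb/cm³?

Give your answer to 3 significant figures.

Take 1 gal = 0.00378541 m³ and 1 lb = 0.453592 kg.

2380 g/gal × 0.001 kg/g ÷ 0.00378541 m³/gal = 628.73 kg/m³
628.73 kg/m³ ÷ 0.453592 kg/lb × 10⁻⁶ m³/cm³ = 0.00138611 lb/cm³

0.00139 lb/cm³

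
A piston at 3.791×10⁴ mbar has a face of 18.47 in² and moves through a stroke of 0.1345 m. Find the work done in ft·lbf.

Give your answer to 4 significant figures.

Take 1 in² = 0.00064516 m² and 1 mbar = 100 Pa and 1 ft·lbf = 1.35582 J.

4481 ft·lbf

3.791×10⁴ mbar → 3.791×10⁶ Pa
18.47 in² → 0.0119161 m²
F = P × A = 3.791×10⁶ × 0.0119161 = 45173.9 N
W = F × d = 45173.9 × 0.1345 = 6075.89 J
In ft·lbf: 6075.89 / 1.35582 = 4481.34 ft·lbf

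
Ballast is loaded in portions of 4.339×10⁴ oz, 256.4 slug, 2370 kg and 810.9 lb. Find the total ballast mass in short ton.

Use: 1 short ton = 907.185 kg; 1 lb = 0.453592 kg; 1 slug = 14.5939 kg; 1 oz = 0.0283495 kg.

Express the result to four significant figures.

4.339×10⁴ oz × 0.0283495 = 1230.08 kg
256.4 slug × 14.5939 = 3741.88 kg
2370 kg (already kg)
810.9 lb × 0.453592 = 367.818 kg
Combined: 1230.08 + 3741.88 + 2370 + 367.818 = 7709.78 kg
In short ton: 7709.78 / 907.185 = 8.49858 short ton

8.499 short ton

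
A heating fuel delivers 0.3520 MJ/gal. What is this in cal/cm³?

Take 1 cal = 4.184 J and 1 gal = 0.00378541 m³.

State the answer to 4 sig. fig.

0.3520 MJ/gal × 1000000 J/MJ ÷ 0.00378541 m³/gal = 9.29886×10⁷ J/m³
9.29886×10⁷ J/m³ ÷ 4.184 J/cal × 10⁻⁶ m³/cm³ = 22.2248 cal/cm³

22.22 cal/cm³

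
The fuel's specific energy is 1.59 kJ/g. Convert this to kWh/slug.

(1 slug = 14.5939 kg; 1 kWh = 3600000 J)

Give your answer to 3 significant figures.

6.45 kWh/slug

1.59 kJ/g × 1000 J/kJ ÷ 0.001 kg/g = 1.59×10⁶ J/kg
1.59×10⁶ J/kg ÷ 3600000 J/kWh × 14.5939 kg/slug = 6.44564 kWh/slug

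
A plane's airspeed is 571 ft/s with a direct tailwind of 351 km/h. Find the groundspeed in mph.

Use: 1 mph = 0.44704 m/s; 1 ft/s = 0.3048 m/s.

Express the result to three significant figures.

571 ft/s × 0.3048 = 174.041 m/s
351 km/h × (1/3.6) = 97.5 m/s
Combined: 174.041 + 97.5 = 271.541 m/s
In mph: 271.541 / 0.44704 = 607.42 mph

607 mph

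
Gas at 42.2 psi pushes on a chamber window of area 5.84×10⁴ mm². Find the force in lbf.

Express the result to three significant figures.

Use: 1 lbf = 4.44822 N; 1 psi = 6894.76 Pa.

3820 lbf

42.2 psi × 6894.76 = 290959 Pa
5.84×10⁴ mm² × 10⁻⁶ = 0.0584 m²
F = P × A = 290959 Pa × 0.0584 m² = 16992 N
16992 N ÷ (4.44822 N/lbf) = 3819.95 lbf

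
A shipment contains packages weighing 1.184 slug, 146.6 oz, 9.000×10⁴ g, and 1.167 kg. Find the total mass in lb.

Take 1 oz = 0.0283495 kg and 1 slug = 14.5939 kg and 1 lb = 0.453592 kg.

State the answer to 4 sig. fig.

248.2 lb

1.184 slug × 14.5939 → 17.2792 kg
146.6 oz × 0.0283495 → 4.15604 kg
9.000×10⁴ g × 0.001 → 90 kg
1.167 kg (already kg)
Sum: 17.2792 + 4.15604 + 90 + 1.167 = 112.602 kg
In lb: 112.602 / 0.453592 = 248.245 lb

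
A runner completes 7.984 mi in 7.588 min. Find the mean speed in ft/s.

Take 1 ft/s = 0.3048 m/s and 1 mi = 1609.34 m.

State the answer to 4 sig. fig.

92.59 ft/s

7.984 mi × 1609.34 = 12849 m
7.588 min × 60 = 455.28 s
v = d / t = 12849 m / 455.28 s = 28.2222 m/s
28.2222 m/s ÷ (0.3048 m/s/ft/s) = 92.5925 ft/s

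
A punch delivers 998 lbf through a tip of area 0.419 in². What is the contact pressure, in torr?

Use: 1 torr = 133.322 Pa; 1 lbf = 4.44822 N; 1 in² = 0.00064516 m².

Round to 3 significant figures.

1.23×10⁵ torr

998 lbf × 4.44822 → 4439.32 N
0.419 in² × 0.00064516 → 2.70322×10⁻⁴ m²
P = F / A = 4439.32 N / 2.70322×10⁻⁴ m² = 1.64223×10⁷ Pa
1.64223×10⁷ Pa ÷ (133.322 Pa/torr) = 123178 torr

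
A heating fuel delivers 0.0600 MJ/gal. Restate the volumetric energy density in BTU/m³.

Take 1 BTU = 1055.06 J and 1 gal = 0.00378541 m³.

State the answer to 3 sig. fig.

1.50×10⁴ BTU/m³

0.0600 MJ/gal × 1000000 J/MJ ÷ 0.00378541 m³/gal = 1.58503×10⁷ J/m³
1.58503×10⁷ J/m³ ÷ 1055.06 J/BTU = 15023.1 BTU/m³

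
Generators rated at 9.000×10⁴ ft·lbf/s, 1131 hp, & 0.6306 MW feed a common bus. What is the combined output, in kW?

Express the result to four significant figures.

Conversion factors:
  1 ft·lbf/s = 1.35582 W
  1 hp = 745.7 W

9.000×10⁴ ft·lbf/s × 1.35582 = 122024 W
1131 hp × 745.7 = 843387 W
0.6306 MW × 1000000 = 630600 W
Sum: 122024 + 843387 + 630600 = 1.59601×10⁶ W
In kW: 1.59601×10⁶ / 1000 = 1596.01 kW

1596 kW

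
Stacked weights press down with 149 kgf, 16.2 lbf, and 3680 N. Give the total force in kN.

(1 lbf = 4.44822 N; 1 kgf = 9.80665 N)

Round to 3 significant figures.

5.21 kN

149 kgf × 9.80665 = 1461.19 N
16.2 lbf × 4.44822 = 72.0612 N
3680 N (already N)
Sum: 1461.19 + 72.0612 + 3680 = 5213.25 N
In kN: 5213.25 / 1000 = 5.21325 kN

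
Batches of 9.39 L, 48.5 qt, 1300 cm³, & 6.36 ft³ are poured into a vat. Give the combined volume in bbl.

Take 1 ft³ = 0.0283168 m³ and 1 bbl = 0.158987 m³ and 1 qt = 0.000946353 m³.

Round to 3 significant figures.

1.49 bbl

9.39 L × 0.001 → 0.00939 m³
48.5 qt × 0.000946353 → 0.0458981 m³
1300 cm³ × 10⁻⁶ → 0.0013 m³
6.36 ft³ × 0.0283168 → 0.180095 m³
Combined: 0.00939 + 0.0458981 + 0.0013 + 0.180095 = 0.236683 m³
In bbl: 0.236683 / 0.158987 = 1.48869 bbl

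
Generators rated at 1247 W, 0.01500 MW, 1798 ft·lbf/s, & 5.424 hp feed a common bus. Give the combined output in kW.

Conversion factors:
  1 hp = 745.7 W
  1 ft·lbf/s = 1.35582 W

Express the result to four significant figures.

22.73 kW

1247 W (already W)
0.01500 MW × 1000000 = 15000 W
1798 ft·lbf/s × 1.35582 = 2437.76 W
5.424 hp × 745.7 = 4044.68 W
Sum: 1247 + 15000 + 2437.76 + 4044.68 = 22729.4 W
In kW: 22729.4 / 1000 = 22.7294 kW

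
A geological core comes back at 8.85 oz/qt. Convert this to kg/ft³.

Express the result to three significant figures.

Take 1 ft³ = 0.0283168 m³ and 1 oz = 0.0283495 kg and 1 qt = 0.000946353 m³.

8.85 oz/qt × 0.0283495 kg/oz ÷ 0.000946353 m³/qt = 265.116 kg/m³
265.116 kg/m³ × 0.0283168 m³/ft³ = 7.50724 kg/ft³

7.51 kg/ft³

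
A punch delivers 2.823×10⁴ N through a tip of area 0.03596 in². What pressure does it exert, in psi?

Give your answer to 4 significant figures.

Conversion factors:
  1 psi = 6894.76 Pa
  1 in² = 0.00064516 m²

1.765×10⁵ psi

0.03596 in² × 0.00064516 → 2.32×10⁻⁵ m²
P = F / A = 28230 N / 2.32×10⁻⁵ m² = 1.21681×10⁹ Pa
1.21681×10⁹ Pa ÷ (6894.76 Pa/psi) = 176483 psi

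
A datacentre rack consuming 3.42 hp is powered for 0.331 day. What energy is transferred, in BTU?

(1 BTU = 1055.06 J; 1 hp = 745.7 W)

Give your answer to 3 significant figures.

3.42 hp × 745.7 = 2550.29 W
0.331 day × 86400 = 28598.4 s
E = P × t = 2550.29 W × 28598.4 s = 7.29342×10⁷ J
7.29342×10⁷ J ÷ (1055.06 J/BTU) = 69128 BTU

6.91×10⁴ BTU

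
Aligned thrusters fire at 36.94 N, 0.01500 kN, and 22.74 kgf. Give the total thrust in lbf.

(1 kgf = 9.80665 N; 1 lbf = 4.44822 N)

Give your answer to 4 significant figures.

61.81 lbf

36.94 N (already N)
0.01500 kN × 1000 → 15 N
22.74 kgf × 9.80665 → 223.003 N
Sum: 36.94 + 15 + 223.003 = 274.943 N
In lbf: 274.943 / 4.44822 = 61.8097 lbf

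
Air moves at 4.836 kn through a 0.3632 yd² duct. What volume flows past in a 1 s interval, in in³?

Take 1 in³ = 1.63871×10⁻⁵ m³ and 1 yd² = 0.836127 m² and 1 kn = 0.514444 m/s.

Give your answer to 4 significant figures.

4.610×10⁴ in³

4.836 kn × 0.514444 = 2.48785 m/s
0.3632 yd² × 0.836127 = 0.303681 m²
V = v × A × t = 2.48785 m/s × 0.303681 m² × 1 s = 0.755513 m³
0.755513 m³ ÷ (1.63871×10⁻⁵ m³/in³) = 46104.1 in³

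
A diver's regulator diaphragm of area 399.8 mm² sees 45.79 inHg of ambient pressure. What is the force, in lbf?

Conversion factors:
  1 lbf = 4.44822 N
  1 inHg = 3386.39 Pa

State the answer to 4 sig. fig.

45.79 inHg × 3386.39 = 155063 Pa
399.8 mm² × 10⁻⁶ = 3.998×10⁻⁴ m²
F = P × A = 155063 Pa × 3.998×10⁻⁴ m² = 61.9942 N
61.9942 N ÷ (4.44822 N/lbf) = 13.9369 lbf

13.94 lbf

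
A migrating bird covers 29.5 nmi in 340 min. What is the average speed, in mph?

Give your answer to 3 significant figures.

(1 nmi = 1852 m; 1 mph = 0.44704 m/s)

5.99 mph

29.5 nmi × 1852 = 54634 m
340 min × 60 = 20400 s
v = d / t = 54634 m / 20400 s = 2.67814 m/s
2.67814 m/s ÷ (0.44704 m/s/mph) = 5.99083 mph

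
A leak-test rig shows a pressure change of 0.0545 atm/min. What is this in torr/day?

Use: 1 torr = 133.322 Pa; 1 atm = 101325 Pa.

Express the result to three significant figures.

0.0545 atm/min × 101325 Pa/atm ÷ 60 s/min = 92.0369 Pa/s
92.0369 Pa/s ÷ 133.322 Pa/torr × 86400 s/day = 59645 torr/day

5.96×10⁴ torr/day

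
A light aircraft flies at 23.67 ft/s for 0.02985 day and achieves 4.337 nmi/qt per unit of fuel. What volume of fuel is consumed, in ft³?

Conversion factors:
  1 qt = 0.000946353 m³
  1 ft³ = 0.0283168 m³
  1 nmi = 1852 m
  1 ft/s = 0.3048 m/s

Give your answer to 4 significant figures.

0.07742 ft³

23.67 ft/s → 7.21462 m/s
0.02985 day → 2579.04 s
d = v × t = 7.21462 × 2579.04 = 18606.8 m
4.337 nmi/qt → 8.48745×10⁶ m/m³
V = d / (distance per unit fuel) = 18606.8 / 8.48745×10⁶ = 0.00219227 m³
In ft³: 0.00219227 / 0.0283168 = 0.0774194 ft³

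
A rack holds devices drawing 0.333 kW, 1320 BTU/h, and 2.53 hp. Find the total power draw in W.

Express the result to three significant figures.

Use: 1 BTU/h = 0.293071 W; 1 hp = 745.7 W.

0.333 kW × 1000 = 333 W
1320 BTU/h × 0.293071 = 386.854 W
2.53 hp × 745.7 = 1886.62 W
Sum: 333 + 386.854 + 1886.62 = 2606.47 W

2610 W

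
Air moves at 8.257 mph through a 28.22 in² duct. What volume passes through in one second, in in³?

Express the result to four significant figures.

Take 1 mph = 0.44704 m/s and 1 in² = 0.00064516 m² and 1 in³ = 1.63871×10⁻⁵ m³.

8.257 mph × 0.44704 = 3.69121 m/s
28.22 in² × 0.00064516 = 0.0182064 m²
V = v × A × t = 3.69121 m/s × 0.0182064 m² × 1 s = 0.0672036 m³
0.0672036 m³ ÷ (1.63871×10⁻⁵ m³/in³) = 4101.01 in³

4101 in³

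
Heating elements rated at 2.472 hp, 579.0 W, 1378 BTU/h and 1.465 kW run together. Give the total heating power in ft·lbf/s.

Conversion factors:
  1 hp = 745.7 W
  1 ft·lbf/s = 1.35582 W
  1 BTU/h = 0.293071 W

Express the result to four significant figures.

3165 ft·lbf/s

2.472 hp × 745.7 = 1843.37 W
579.0 W (already W)
1378 BTU/h × 0.293071 = 403.852 W
1.465 kW × 1000 = 1465 W
Total: 1843.37 + 579 + 403.852 + 1465 = 4291.22 W
In ft·lbf/s: 4291.22 / 1.35582 = 3165.04 ft·lbf/s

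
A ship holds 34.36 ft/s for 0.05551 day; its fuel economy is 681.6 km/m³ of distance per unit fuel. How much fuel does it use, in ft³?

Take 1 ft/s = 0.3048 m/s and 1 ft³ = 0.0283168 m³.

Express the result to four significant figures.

34.36 ft/s → 10.4729 m/s
0.05551 day → 4796.06 s
d = v × t = 10.4729 × 4796.06 = 50228.7 m
681.6 km/m³ → 681600 m/m³
V = d / (distance per unit fuel) = 50228.7 / 681600 = 0.0736923 m³
In ft³: 0.0736923 / 0.0283168 = 2.60242 ft³

2.602 ft³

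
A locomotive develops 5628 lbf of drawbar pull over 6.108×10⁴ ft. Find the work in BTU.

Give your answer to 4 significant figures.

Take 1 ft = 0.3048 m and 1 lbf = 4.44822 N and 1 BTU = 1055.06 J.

5628 lbf × 4.44822 = 25034.6 N
6.108×10⁴ ft × 0.3048 = 18617.2 m
W = F × d = 25034.6 N × 18617.2 m = 4.66074×10⁸ J
4.66074×10⁸ J ÷ (1055.06 J/BTU) = 441751 BTU

4.418×10⁵ BTU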